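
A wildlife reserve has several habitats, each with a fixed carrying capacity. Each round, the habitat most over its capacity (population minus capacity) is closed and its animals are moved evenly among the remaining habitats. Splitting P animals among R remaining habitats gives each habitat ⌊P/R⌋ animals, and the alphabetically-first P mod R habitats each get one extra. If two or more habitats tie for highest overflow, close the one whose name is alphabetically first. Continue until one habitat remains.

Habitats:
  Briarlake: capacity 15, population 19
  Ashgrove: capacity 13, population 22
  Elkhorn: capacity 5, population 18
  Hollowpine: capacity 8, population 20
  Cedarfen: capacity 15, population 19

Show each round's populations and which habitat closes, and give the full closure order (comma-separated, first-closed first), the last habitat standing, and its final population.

Closure order: Elkhorn, Hollowpine, Ashgrove, Briarlake
Last habitat: Cedarfen with 98 animals

Round 1: Ashgrove=22 Briarlake=19 Cedarfen=19 Elkhorn=18 Hollowpine=20 → close Elkhorn (overflow 13)
  18÷4 = 4 each, +1 to first 2
Round 2: Ashgrove=27 Briarlake=24 Cedarfen=23 Hollowpine=24 → close Hollowpine (overflow 16)
  24÷3 = 8 each, +1 to first 0
Round 3: Ashgrove=35 Briarlake=32 Cedarfen=31 → close Ashgrove (overflow 22)
  35÷2 = 17 each, +1 to first 1
Round 4: Briarlake=50 Cedarfen=48 → close Briarlake (overflow 35)
  50÷1 = 50 each, +1 to first 0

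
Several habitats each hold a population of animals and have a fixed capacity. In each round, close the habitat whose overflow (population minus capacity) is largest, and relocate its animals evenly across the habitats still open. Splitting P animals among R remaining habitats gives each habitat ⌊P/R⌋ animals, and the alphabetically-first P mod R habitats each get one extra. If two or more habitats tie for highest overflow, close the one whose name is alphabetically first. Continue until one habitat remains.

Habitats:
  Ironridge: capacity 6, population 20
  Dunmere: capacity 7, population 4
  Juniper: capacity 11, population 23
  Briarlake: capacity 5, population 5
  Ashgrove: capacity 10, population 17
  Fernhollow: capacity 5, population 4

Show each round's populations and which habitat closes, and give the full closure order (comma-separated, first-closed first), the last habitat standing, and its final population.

Round 1: Ashgrove=17 Briarlake=5 Dunmere=4 Fernhollow=4 Ironridge=20 Juniper=23 → close Ironridge (overflow 14)
  20÷5 = 4 each, +1 to first 0
Round 2: Ashgrove=21 Briarlake=9 Dunmere=8 Fernhollow=8 Juniper=27 → close Juniper (overflow 16)
  27÷4 = 6 each, +1 to first 3
Round 3: Ashgrove=28 Briarlake=16 Dunmere=15 Fernhollow=14 → close Ashgrove (overflow 18)
  28÷3 = 9 each, +1 to first 1
Round 4: Briarlake=26 Dunmere=24 Fernhollow=23 → close Briarlake (overflow 21)
  26÷2 = 13 each, +1 to first 0
Round 5: Dunmere=37 Fernhollow=36 → close Fernhollow (overflow 31)
  36÷1 = 36 each, +1 to first 0

Closure order: Ironridge, Juniper, Ashgrove, Briarlake, Fernhollow
Last habitat: Dunmere with 73 animals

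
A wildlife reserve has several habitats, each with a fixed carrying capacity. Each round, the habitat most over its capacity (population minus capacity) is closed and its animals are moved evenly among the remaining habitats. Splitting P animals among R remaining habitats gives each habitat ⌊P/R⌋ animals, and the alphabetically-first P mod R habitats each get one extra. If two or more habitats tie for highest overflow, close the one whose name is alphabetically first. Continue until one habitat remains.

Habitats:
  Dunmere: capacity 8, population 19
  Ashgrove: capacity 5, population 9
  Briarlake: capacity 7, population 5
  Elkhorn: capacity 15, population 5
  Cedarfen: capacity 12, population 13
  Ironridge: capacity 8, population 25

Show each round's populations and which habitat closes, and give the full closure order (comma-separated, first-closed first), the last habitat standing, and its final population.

Round 1: Ashgrove=9 Briarlake=5 Cedarfen=13 Dunmere=19 Elkhorn=5 Ironridge=25 → close Ironridge (overflow 17)
  25÷5 = 5 each, +1 to first 0
Round 2: Ashgrove=14 Briarlake=10 Cedarfen=18 Dunmere=24 Elkhorn=10 → close Dunmere (overflow 16)
  24÷4 = 6 each, +1 to first 0
Round 3: Ashgrove=20 Briarlake=16 Cedarfen=24 Elkhorn=16 → close Ashgrove (overflow 15)
  20÷3 = 6 each, +1 to first 2
Round 4: Briarlake=23 Cedarfen=31 Elkhorn=22 → close Cedarfen (overflow 19)
  31÷2 = 15 each, +1 to first 1
Round 5: Briarlake=39 Elkhorn=37 → close Briarlake (overflow 32)
  39÷1 = 39 each, +1 to first 0

Closure order: Ironridge, Dunmere, Ashgrove, Cedarfen, Briarlake
Last habitat: Elkhorn with 76 animals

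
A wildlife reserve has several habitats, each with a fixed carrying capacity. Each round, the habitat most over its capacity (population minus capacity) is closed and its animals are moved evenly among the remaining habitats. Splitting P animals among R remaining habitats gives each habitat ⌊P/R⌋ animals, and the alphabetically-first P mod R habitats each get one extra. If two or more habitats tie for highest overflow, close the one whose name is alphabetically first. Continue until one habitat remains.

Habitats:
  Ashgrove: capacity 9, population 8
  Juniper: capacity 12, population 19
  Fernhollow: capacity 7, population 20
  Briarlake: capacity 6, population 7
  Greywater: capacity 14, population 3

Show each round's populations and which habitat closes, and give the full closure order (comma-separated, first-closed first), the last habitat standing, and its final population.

Round 1: Ashgrove=8 Briarlake=7 Fernhollow=20 Greywater=3 Juniper=19 → close Fernhollow (overflow 13)
  20÷4 = 5 each, +1 to first 0
Round 2: Ashgrove=13 Briarlake=12 Greywater=8 Juniper=24 → close Juniper (overflow 12)
  24÷3 = 8 each, +1 to first 0
Round 3: Ashgrove=21 Briarlake=20 Greywater=16 → close Briarlake (overflow 14)
  20÷2 = 10 each, +1 to first 0
Round 4: Ashgrove=31 Greywater=26 → close Ashgrove (overflow 22)
  31÷1 = 31 each, +1 to first 0

Closure order: Fernhollow, Juniper, Briarlake, Ashgrove
Last habitat: Greywater with 57 animals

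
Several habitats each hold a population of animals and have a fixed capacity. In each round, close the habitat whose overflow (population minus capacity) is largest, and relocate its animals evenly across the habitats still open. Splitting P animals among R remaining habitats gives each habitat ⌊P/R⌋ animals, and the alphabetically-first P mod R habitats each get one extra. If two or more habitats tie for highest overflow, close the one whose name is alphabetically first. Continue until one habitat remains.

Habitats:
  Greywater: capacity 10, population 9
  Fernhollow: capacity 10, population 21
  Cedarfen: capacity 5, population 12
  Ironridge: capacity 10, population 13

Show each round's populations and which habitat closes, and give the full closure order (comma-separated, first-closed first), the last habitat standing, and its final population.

Round 1: Cedarfen=12 Fernhollow=21 Greywater=9 Ironridge=13 → close Fernhollow (overflow 11)
  21÷3 = 7 each, +1 to first 0
Round 2: Cedarfen=19 Greywater=16 Ironridge=20 → close Cedarfen (overflow 14)
  19÷2 = 9 each, +1 to first 1
Round 3: Greywater=26 Ironridge=29 → close Ironridge (overflow 19)
  29÷1 = 29 each, +1 to first 0

Closure order: Fernhollow, Cedarfen, Ironridge
Last habitat: Greywater with 55 animals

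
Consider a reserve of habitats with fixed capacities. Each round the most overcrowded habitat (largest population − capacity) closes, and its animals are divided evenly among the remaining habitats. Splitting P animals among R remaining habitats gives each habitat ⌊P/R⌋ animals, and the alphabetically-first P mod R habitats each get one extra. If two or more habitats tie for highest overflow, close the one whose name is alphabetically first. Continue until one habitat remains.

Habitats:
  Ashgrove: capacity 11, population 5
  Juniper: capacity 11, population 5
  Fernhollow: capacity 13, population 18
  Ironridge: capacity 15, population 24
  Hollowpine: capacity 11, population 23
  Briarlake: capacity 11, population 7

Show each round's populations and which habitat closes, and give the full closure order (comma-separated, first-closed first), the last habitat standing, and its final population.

Closure order: Hollowpine, Ironridge, Fernhollow, Briarlake, Ashgrove
Last habitat: Juniper with 82 animals

Round 1: Ashgrove=5 Briarlake=7 Fernhollow=18 Hollowpine=23 Ironridge=24 Juniper=5 → close Hollowpine (overflow 12)
  23÷5 = 4 each, +1 to first 3
Round 2: Ashgrove=10 Briarlake=12 Fernhollow=23 Ironridge=28 Juniper=9 → close Ironridge (overflow 13)
  28÷4 = 7 each, +1 to first 0
Round 3: Ashgrove=17 Briarlake=19 Fernhollow=30 Juniper=16 → close Fernhollow (overflow 17)
  30÷3 = 10 each, +1 to first 0
Round 4: Ashgrove=27 Briarlake=29 Juniper=26 → close Briarlake (overflow 18)
  29÷2 = 14 each, +1 to first 1
Round 5: Ashgrove=42 Juniper=40 → close Ashgrove (overflow 31)
  42÷1 = 42 each, +1 to first 0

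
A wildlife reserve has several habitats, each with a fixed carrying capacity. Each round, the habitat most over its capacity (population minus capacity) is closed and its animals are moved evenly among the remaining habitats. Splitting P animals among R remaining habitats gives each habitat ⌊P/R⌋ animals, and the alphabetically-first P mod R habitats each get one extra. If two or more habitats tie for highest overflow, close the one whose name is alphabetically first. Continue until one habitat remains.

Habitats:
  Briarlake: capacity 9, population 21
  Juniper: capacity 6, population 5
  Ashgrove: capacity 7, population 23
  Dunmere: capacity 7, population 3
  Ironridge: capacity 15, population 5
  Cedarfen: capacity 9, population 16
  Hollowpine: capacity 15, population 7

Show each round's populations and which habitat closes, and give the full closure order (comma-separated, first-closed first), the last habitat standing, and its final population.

Closure order: Ashgrove, Briarlake, Cedarfen, Juniper, Dunmere, Hollowpine
Last habitat: Ironridge with 80 animals

Round 1: Ashgrove=23 Briarlake=21 Cedarfen=16 Dunmere=3 Hollowpine=7 Ironridge=5 Juniper=5 → close Ashgrove (overflow 16)
  23÷6 = 3 each, +1 to first 5
Round 2: Briarlake=25 Cedarfen=20 Dunmere=7 Hollowpine=11 Ironridge=9 Juniper=8 → close Briarlake (overflow 16)
  25÷5 = 5 each, +1 to first 0
Round 3: Cedarfen=25 Dunmere=12 Hollowpine=16 Ironridge=14 Juniper=13 → close Cedarfen (overflow 16)
  25÷4 = 6 each, +1 to first 1
Round 4: Dunmere=19 Hollowpine=22 Ironridge=20 Juniper=19 → close Juniper (overflow 13)
  19÷3 = 6 each, +1 to first 1
Round 5: Dunmere=26 Hollowpine=28 Ironridge=26 → close Dunmere (overflow 19)
  26÷2 = 13 each, +1 to first 0
Round 6: Hollowpine=41 Ironridge=39 → close Hollowpine (overflow 26)
  41÷1 = 41 each, +1 to first 0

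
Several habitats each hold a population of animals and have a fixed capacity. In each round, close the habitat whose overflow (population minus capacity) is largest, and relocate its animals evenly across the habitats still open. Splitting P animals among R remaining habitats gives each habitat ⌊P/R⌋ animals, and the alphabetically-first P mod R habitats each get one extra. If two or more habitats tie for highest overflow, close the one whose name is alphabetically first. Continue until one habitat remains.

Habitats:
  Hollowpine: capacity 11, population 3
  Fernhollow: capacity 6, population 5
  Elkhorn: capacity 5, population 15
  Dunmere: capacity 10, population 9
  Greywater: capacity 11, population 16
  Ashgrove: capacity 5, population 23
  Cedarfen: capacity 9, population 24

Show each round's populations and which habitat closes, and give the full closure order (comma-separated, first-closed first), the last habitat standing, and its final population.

Round 1: Ashgrove=23 Cedarfen=24 Dunmere=9 Elkhorn=15 Fernhollow=5 Greywater=16 Hollowpine=3 → close Ashgrove (overflow 18)
  23÷6 = 3 each, +1 to first 5
Round 2: Cedarfen=28 Dunmere=13 Elkhorn=19 Fernhollow=9 Greywater=20 Hollowpine=6 → close Cedarfen (overflow 19)
  28÷5 = 5 each, +1 to first 3
Round 3: Dunmere=19 Elkhorn=25 Fernhollow=15 Greywater=25 Hollowpine=11 → close Elkhorn (overflow 20)
  25÷4 = 6 each, +1 to first 1
Round 4: Dunmere=26 Fernhollow=21 Greywater=31 Hollowpine=17 → close Greywater (overflow 20)
  31÷3 = 10 each, +1 to first 1
Round 5: Dunmere=37 Fernhollow=31 Hollowpine=27 → close Dunmere (overflow 27)
  37÷2 = 18 each, +1 to first 1
Round 6: Fernhollow=50 Hollowpine=45 → close Fernhollow (overflow 44)
  50÷1 = 50 each, +1 to first 0

Closure order: Ashgrove, Cedarfen, Elkhorn, Greywater, Dunmere, Fernhollow
Last habitat: Hollowpine with 95 animals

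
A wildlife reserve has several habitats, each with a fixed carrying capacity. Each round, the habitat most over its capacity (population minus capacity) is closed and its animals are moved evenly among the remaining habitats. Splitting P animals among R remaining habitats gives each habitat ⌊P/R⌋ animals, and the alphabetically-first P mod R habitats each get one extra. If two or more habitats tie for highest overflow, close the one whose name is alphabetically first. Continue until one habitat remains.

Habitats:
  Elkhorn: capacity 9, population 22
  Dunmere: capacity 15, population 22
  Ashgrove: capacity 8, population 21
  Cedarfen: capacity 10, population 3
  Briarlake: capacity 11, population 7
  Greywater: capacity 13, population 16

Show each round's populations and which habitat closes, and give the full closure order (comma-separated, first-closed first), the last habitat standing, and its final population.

Round 1: Ashgrove=21 Briarlake=7 Cedarfen=3 Dunmere=22 Elkhorn=22 Greywater=16 → close Ashgrove (overflow 13)
  21÷5 = 4 each, +1 to first 1
Round 2: Briarlake=12 Cedarfen=7 Dunmere=26 Elkhorn=26 Greywater=20 → close Elkhorn (overflow 17)
  26÷4 = 6 each, +1 to first 2
Round 3: Briarlake=19 Cedarfen=14 Dunmere=32 Greywater=26 → close Dunmere (overflow 17)
  32÷3 = 10 each, +1 to first 2
Round 4: Briarlake=30 Cedarfen=25 Greywater=36 → close Greywater (overflow 23)
  36÷2 = 18 each, +1 to first 0
Round 5: Briarlake=48 Cedarfen=43 → close Briarlake (overflow 37)
  48÷1 = 48 each, +1 to first 0

Closure order: Ashgrove, Elkhorn, Dunmere, Greywater, Briarlake
Last habitat: Cedarfen with 91 animals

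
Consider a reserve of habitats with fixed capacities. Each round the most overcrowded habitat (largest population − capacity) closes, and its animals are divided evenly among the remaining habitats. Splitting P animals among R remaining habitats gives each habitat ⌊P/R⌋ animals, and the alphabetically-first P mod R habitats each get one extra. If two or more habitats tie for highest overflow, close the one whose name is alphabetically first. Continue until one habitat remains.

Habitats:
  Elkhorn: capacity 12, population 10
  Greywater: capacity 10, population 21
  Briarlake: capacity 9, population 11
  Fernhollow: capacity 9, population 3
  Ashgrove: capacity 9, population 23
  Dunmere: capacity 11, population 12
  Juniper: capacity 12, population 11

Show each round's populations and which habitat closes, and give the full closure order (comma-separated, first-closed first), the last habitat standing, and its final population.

Round 1: Ashgrove=23 Briarlake=11 Dunmere=12 Elkhorn=10 Fernhollow=3 Greywater=21 Juniper=11 → close Ashgrove (overflow 14)
  23÷6 = 3 each, +1 to first 5
Round 2: Briarlake=15 Dunmere=16 Elkhorn=14 Fernhollow=7 Greywater=25 Juniper=14 → close Greywater (overflow 15)
  25÷5 = 5 each, +1 to first 0
Round 3: Briarlake=20 Dunmere=21 Elkhorn=19 Fernhollow=12 Juniper=19 → close Briarlake (overflow 11)
  20÷4 = 5 each, +1 to first 0
Round 4: Dunmere=26 Elkhorn=24 Fernhollow=17 Juniper=24 → close Dunmere (overflow 15)
  26÷3 = 8 each, +1 to first 2
Round 5: Elkhorn=33 Fernhollow=26 Juniper=32 → close Elkhorn (overflow 21)
  33÷2 = 16 each, +1 to first 1
Round 6: Fernhollow=43 Juniper=48 → close Juniper (overflow 36)
  48÷1 = 48 each, +1 to first 0

Closure order: Ashgrove, Greywater, Briarlake, Dunmere, Elkhorn, Juniper
Last habitat: Fernhollow with 91 animals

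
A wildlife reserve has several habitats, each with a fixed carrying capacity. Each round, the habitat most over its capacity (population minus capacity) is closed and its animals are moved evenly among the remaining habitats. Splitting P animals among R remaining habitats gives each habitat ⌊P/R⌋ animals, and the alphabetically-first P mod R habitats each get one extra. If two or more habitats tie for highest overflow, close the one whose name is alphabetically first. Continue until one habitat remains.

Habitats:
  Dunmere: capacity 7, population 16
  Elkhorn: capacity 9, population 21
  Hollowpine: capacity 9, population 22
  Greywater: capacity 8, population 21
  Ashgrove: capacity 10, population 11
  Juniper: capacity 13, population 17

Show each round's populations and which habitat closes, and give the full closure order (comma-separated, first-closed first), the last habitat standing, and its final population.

Closure order: Greywater, Hollowpine, Elkhorn, Dunmere, Ashgrove
Last habitat: Juniper with 108 animals

Round 1: Ashgrove=11 Dunmere=16 Elkhorn=21 Greywater=21 Hollowpine=22 Juniper=17 → close Greywater (overflow 13)
  21÷5 = 4 each, +1 to first 1
Round 2: Ashgrove=16 Dunmere=20 Elkhorn=25 Hollowpine=26 Juniper=21 → close Hollowpine (overflow 17)
  26÷4 = 6 each, +1 to first 2
Round 3: Ashgrove=23 Dunmere=27 Elkhorn=31 Juniper=27 → close Elkhorn (overflow 22)
  31÷3 = 10 each, +1 to first 1
Round 4: Ashgrove=34 Dunmere=37 Juniper=37 → close Dunmere (overflow 30)
  37÷2 = 18 each, +1 to first 1
Round 5: Ashgrove=53 Juniper=55 → close Ashgrove (overflow 43)
  53÷1 = 53 each, +1 to first 0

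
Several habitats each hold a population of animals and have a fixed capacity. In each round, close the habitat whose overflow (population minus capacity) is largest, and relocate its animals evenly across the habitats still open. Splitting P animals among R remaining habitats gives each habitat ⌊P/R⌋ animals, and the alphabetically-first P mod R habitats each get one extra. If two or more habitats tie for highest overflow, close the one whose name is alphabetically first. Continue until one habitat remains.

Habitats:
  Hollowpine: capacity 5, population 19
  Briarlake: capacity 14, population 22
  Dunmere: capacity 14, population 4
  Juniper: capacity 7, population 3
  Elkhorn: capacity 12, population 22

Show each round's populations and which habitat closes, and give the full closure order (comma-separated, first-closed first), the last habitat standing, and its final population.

Closure order: Hollowpine, Elkhorn, Briarlake, Juniper
Last habitat: Dunmere with 70 animals

Round 1: Briarlake=22 Dunmere=4 Elkhorn=22 Hollowpine=19 Juniper=3 → close Hollowpine (overflow 14)
  19÷4 = 4 each, +1 to first 3
Round 2: Briarlake=27 Dunmere=9 Elkhorn=27 Juniper=7 → close Elkhorn (overflow 15)
  27÷3 = 9 each, +1 to first 0
Round 3: Briarlake=36 Dunmere=18 Juniper=16 → close Briarlake (overflow 22)
  36÷2 = 18 each, +1 to first 0
Round 4: Dunmere=36 Juniper=34 → close Juniper (overflow 27)
  34÷1 = 34 each, +1 to first 0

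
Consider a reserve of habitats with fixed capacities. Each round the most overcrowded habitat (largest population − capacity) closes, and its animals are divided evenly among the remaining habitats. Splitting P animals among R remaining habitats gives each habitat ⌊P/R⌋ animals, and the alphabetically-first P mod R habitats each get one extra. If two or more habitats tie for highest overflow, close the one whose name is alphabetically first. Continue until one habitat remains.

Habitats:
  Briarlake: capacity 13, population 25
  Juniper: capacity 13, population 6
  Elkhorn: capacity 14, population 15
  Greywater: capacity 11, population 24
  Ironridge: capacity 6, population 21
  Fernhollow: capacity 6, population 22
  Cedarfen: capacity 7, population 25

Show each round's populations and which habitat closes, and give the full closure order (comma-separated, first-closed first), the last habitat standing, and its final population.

Closure order: Cedarfen, Fernhollow, Ironridge, Briarlake, Greywater, Elkhorn
Last habitat: Juniper with 138 animals

Round 1: Briarlake=25 Cedarfen=25 Elkhorn=15 Fernhollow=22 Greywater=24 Ironridge=21 Juniper=6 → close Cedarfen (overflow 18)
  25÷6 = 4 each, +1 to first 1
Round 2: Briarlake=30 Elkhorn=19 Fernhollow=26 Greywater=28 Ironridge=25 Juniper=10 → close Fernhollow (overflow 20)
  26÷5 = 5 each, +1 to first 1
Round 3: Briarlake=36 Elkhorn=24 Greywater=33 Ironridge=30 Juniper=15 → close Ironridge (overflow 24)
  30÷4 = 7 each, +1 to first 2
Round 4: Briarlake=44 Elkhorn=32 Greywater=40 Juniper=22 → close Briarlake (overflow 31)
  44÷3 = 14 each, +1 to first 2
Round 5: Elkhorn=47 Greywater=55 Juniper=36 → close Greywater (overflow 44)
  55÷2 = 27 each, +1 to first 1
Round 6: Elkhorn=75 Juniper=63 → close Elkhorn (overflow 61)
  75÷1 = 75 each, +1 to first 0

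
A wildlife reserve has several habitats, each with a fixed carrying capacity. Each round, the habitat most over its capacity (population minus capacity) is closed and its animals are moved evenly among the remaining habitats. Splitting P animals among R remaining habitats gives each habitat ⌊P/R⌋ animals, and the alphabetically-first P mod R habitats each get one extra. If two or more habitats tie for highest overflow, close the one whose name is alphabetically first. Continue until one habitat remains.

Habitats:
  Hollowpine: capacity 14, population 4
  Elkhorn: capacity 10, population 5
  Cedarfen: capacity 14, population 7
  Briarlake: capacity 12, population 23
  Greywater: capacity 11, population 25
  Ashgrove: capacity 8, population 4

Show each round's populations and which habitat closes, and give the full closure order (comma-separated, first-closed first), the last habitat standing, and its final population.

Closure order: Greywater, Briarlake, Ashgrove, Elkhorn, Cedarfen
Last habitat: Hollowpine with 68 animals

Round 1: Ashgrove=4 Briarlake=23 Cedarfen=7 Elkhorn=5 Greywater=25 Hollowpine=4 → close Greywater (overflow 14)
  25÷5 = 5 each, +1 to first 0
Round 2: Ashgrove=9 Briarlake=28 Cedarfen=12 Elkhorn=10 Hollowpine=9 → close Briarlake (overflow 16)
  28÷4 = 7 each, +1 to first 0
Round 3: Ashgrove=16 Cedarfen=19 Elkhorn=17 Hollowpine=16 → close Ashgrove (overflow 8)
  16÷3 = 5 each, +1 to first 1
Round 4: Cedarfen=25 Elkhorn=22 Hollowpine=21 → close Elkhorn (overflow 12)
  22÷2 = 11 each, +1 to first 0
Round 5: Cedarfen=36 Hollowpine=32 → close Cedarfen (overflow 22)
  36÷1 = 36 each, +1 to first 0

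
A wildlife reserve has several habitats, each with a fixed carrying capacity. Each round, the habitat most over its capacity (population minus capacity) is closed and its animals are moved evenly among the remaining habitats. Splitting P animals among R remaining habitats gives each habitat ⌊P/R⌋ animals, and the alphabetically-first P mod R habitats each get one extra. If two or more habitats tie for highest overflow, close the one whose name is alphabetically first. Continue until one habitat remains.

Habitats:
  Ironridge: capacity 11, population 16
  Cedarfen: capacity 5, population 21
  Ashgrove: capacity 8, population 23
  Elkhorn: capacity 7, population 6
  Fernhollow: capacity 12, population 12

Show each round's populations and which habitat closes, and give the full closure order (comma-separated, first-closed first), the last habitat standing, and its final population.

Round 1: Ashgrove=23 Cedarfen=21 Elkhorn=6 Fernhollow=12 Ironridge=16 → close Cedarfen (overflow 16)
  21÷4 = 5 each, +1 to first 1
Round 2: Ashgrove=29 Elkhorn=11 Fernhollow=17 Ironridge=21 → close Ashgrove (overflow 21)
  29÷3 = 9 each, +1 to first 2
Round 3: Elkhorn=21 Fernhollow=27 Ironridge=30 → close Ironridge (overflow 19)
  30÷2 = 15 each, +1 to first 0
Round 4: Elkhorn=36 Fernhollow=42 → close Fernhollow (overflow 30)
  42÷1 = 42 each, +1 to first 0

Closure order: Cedarfen, Ashgrove, Ironridge, Fernhollow
Last habitat: Elkhorn with 78 animals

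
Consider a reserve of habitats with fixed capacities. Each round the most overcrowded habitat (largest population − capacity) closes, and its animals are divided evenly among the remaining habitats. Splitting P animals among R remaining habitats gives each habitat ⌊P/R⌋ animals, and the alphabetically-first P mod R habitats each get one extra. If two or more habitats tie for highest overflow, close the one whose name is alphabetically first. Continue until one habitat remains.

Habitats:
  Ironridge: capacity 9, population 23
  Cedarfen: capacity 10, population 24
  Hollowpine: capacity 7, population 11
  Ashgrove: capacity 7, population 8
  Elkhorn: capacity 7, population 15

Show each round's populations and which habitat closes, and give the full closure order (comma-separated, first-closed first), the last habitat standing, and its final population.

Round 1: Ashgrove=8 Cedarfen=24 Elkhorn=15 Hollowpine=11 Ironridge=23 → close Cedarfen (overflow 14)
  24÷4 = 6 each, +1 to first 0
Round 2: Ashgrove=14 Elkhorn=21 Hollowpine=17 Ironridge=29 → close Ironridge (overflow 20)
  29÷3 = 9 each, +1 to first 2
Round 3: Ashgrove=24 Elkhorn=31 Hollowpine=26 → close Elkhorn (overflow 24)
  31÷2 = 15 each, +1 to first 1
Round 4: Ashgrove=40 Hollowpine=41 → close Hollowpine (overflow 34)
  41÷1 = 41 each, +1 to first 0

Closure order: Cedarfen, Ironridge, Elkhorn, Hollowpine
Last habitat: Ashgrove with 81 animals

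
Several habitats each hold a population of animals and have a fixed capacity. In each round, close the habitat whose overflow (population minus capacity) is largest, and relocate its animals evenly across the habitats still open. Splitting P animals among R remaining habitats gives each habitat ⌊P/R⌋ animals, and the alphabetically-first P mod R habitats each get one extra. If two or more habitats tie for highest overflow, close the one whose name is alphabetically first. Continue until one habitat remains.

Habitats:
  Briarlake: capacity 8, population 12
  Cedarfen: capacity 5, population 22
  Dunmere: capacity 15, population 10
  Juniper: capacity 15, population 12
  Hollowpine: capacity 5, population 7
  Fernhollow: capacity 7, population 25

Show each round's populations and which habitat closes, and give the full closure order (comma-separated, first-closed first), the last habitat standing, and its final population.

Round 1: Briarlake=12 Cedarfen=22 Dunmere=10 Fernhollow=25 Hollowpine=7 Juniper=12 → close Fernhollow (overflow 18)
  25÷5 = 5 each, +1 to first 0
Round 2: Briarlake=17 Cedarfen=27 Dunmere=15 Hollowpine=12 Juniper=17 → close Cedarfen (overflow 22)
  27÷4 = 6 each, +1 to first 3
Round 3: Briarlake=24 Dunmere=22 Hollowpine=19 Juniper=23 → close Briarlake (overflow 16)
  24÷3 = 8 each, +1 to first 0
Round 4: Dunmere=30 Hollowpine=27 Juniper=31 → close Hollowpine (overflow 22)
  27÷2 = 13 each, +1 to first 1
Round 5: Dunmere=44 Juniper=44 → close Dunmere (overflow 29)
  44÷1 = 44 each, +1 to first 0

Closure order: Fernhollow, Cedarfen, Briarlake, Hollowpine, Dunmere
Last habitat: Juniper with 88 animals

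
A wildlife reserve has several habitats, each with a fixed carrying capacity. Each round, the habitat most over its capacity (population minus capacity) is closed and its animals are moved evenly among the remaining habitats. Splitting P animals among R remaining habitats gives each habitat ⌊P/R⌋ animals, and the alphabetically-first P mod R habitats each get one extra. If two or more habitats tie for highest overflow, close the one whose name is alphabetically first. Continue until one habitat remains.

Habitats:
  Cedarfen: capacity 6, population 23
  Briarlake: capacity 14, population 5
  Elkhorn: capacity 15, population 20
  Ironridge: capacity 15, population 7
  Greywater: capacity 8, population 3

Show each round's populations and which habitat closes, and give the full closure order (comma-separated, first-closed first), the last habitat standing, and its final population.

Round 1: Briarlake=5 Cedarfen=23 Elkhorn=20 Greywater=3 Ironridge=7 → close Cedarfen (overflow 17)
  23÷4 = 5 each, +1 to first 3
Round 2: Briarlake=11 Elkhorn=26 Greywater=9 Ironridge=12 → close Elkhorn (overflow 11)
  26÷3 = 8 each, +1 to first 2
Round 3: Briarlake=20 Greywater=18 Ironridge=20 → close Greywater (overflow 10)
  18÷2 = 9 each, +1 to first 0
Round 4: Briarlake=29 Ironridge=29 → close Briarlake (overflow 15)
  29÷1 = 29 each, +1 to first 0

Closure order: Cedarfen, Elkhorn, Greywater, Briarlake
Last habitat: Ironridge with 58 animals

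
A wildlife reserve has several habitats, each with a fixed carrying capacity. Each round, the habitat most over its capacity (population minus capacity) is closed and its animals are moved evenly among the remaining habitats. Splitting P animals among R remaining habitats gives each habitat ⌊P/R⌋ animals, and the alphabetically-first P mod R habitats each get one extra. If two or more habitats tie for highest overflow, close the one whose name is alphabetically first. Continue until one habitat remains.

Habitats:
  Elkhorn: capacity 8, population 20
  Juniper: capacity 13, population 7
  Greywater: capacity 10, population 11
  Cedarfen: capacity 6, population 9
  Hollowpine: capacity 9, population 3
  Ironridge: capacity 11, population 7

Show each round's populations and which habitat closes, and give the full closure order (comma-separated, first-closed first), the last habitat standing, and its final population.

Round 1: Cedarfen=9 Elkhorn=20 Greywater=11 Hollowpine=3 Ironridge=7 Juniper=7 → close Elkhorn (overflow 12)
  20÷5 = 4 each, +1 to first 0
Round 2: Cedarfen=13 Greywater=15 Hollowpine=7 Ironridge=11 Juniper=11 → close Cedarfen (overflow 7)
  13÷4 = 3 each, +1 to first 1
Round 3: Greywater=19 Hollowpine=10 Ironridge=14 Juniper=14 → close Greywater (overflow 9)
  19÷3 = 6 each, +1 to first 1
Round 4: Hollowpine=17 Ironridge=20 Juniper=20 → close Ironridge (overflow 9)
  20÷2 = 10 each, +1 to first 0
Round 5: Hollowpine=27 Juniper=30 → close Hollowpine (overflow 18)
  27÷1 = 27 each, +1 to first 0

Closure order: Elkhorn, Cedarfen, Greywater, Ironridge, Hollowpine
Last habitat: Juniper with 57 animals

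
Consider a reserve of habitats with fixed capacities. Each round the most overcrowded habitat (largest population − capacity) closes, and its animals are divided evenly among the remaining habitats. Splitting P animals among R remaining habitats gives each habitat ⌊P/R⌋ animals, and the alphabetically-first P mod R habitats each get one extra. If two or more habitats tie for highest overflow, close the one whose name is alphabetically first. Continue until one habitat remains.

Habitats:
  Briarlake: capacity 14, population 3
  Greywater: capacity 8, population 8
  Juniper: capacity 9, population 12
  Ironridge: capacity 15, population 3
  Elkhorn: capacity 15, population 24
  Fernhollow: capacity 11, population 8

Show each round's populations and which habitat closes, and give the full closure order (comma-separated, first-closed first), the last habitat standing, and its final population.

Closure order: Elkhorn, Juniper, Greywater, Fernhollow, Briarlake
Last habitat: Ironridge with 58 animals

Round 1: Briarlake=3 Elkhorn=24 Fernhollow=8 Greywater=8 Ironridge=3 Juniper=12 → close Elkhorn (overflow 9)
  24÷5 = 4 each, +1 to first 4
Round 2: Briarlake=8 Fernhollow=13 Greywater=13 Ironridge=8 Juniper=16 → close Juniper (overflow 7)
  16÷4 = 4 each, +1 to first 0
Round 3: Briarlake=12 Fernhollow=17 Greywater=17 Ironridge=12 → close Greywater (overflow 9)
  17÷3 = 5 each, +1 to first 2
Round 4: Briarlake=18 Fernhollow=23 Ironridge=17 → close Fernhollow (overflow 12)
  23÷2 = 11 each, +1 to first 1
Round 5: Briarlake=30 Ironridge=28 → close Briarlake (overflow 16)
  30÷1 = 30 each, +1 to first 0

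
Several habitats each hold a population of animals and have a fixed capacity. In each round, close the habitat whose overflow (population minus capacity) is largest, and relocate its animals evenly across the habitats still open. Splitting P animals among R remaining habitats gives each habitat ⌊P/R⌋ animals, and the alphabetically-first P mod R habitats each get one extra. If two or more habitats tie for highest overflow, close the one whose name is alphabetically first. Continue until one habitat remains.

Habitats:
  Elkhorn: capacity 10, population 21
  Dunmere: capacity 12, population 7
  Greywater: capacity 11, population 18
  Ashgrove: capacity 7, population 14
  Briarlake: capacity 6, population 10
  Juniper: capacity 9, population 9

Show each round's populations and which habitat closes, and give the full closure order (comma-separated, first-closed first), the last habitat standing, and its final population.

Closure order: Elkhorn, Ashgrove, Greywater, Briarlake, Juniper
Last habitat: Dunmere with 79 animals

Round 1: Ashgrove=14 Briarlake=10 Dunmere=7 Elkhorn=21 Greywater=18 Juniper=9 → close Elkhorn (overflow 11)
  21÷5 = 4 each, +1 to first 1
Round 2: Ashgrove=19 Briarlake=14 Dunmere=11 Greywater=22 Juniper=13 → close Ashgrove (overflow 12)
  19÷4 = 4 each, +1 to first 3
Round 3: Briarlake=19 Dunmere=16 Greywater=27 Juniper=17 → close Greywater (overflow 16)
  27÷3 = 9 each, +1 to first 0
Round 4: Briarlake=28 Dunmere=25 Juniper=26 → close Briarlake (overflow 22)
  28÷2 = 14 each, +1 to first 0
Round 5: Dunmere=39 Juniper=40 → close Juniper (overflow 31)
  40÷1 = 40 each, +1 to first 0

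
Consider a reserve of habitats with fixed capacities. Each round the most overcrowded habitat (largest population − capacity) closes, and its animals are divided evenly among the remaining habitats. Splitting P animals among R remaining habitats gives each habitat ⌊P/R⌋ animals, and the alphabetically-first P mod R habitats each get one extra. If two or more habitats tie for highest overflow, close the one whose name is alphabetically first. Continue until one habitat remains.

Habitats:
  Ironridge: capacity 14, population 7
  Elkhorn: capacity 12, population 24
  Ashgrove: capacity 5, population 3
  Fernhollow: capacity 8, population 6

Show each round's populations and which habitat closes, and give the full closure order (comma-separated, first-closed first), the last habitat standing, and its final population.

Round 1: Ashgrove=3 Elkhorn=24 Fernhollow=6 Ironridge=7 → close Elkhorn (overflow 12)
  24÷3 = 8 each, +1 to first 0
Round 2: Ashgrove=11 Fernhollow=14 Ironridge=15 → close Ashgrove (overflow 6)
  11÷2 = 5 each, +1 to first 1
Round 3: Fernhollow=20 Ironridge=20 → close Fernhollow (overflow 12)
  20÷1 = 20 each, +1 to first 0

Closure order: Elkhorn, Ashgrove, Fernhollow
Last habitat: Ironridge with 40 animals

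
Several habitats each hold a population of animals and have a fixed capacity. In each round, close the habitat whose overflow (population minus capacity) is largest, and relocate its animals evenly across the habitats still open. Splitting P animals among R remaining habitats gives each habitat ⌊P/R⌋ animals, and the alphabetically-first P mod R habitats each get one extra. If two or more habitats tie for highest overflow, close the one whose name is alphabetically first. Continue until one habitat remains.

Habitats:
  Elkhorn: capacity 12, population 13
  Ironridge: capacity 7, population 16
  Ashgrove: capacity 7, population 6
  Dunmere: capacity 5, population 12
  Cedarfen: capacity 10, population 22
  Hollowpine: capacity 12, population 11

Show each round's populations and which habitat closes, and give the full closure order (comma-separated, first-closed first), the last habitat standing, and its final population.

Round 1: Ashgrove=6 Cedarfen=22 Dunmere=12 Elkhorn=13 Hollowpine=11 Ironridge=16 → close Cedarfen (overflow 12)
  22÷5 = 4 each, +1 to first 2
Round 2: Ashgrove=11 Dunmere=17 Elkhorn=17 Hollowpine=15 Ironridge=20 → close Ironridge (overflow 13)
  20÷4 = 5 each, +1 to first 0
Round 3: Ashgrove=16 Dunmere=22 Elkhorn=22 Hollowpine=20 → close Dunmere (overflow 17)
  22÷3 = 7 each, +1 to first 1
Round 4: Ashgrove=24 Elkhorn=29 Hollowpine=27 → close Ashgrove (overflow 17)
  24÷2 = 12 each, +1 to first 0
Round 5: Elkhorn=41 Hollowpine=39 → close Elkhorn (overflow 29)
  41÷1 = 41 each, +1 to first 0

Closure order: Cedarfen, Ironridge, Dunmere, Ashgrove, Elkhorn
Last habitat: Hollowpine with 80 animals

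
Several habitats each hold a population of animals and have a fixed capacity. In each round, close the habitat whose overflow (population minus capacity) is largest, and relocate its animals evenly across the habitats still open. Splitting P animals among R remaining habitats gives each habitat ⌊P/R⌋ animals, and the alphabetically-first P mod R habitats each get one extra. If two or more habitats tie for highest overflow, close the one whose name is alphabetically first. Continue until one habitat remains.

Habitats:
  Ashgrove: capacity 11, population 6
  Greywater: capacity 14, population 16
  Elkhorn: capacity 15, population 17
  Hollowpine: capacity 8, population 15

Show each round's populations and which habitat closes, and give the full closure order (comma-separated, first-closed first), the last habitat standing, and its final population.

Round 1: Ashgrove=6 Elkhorn=17 Greywater=16 Hollowpine=15 → close Hollowpine (overflow 7)
  15÷3 = 5 each, +1 to first 0
Round 2: Ashgrove=11 Elkhorn=22 Greywater=21 → close Elkhorn (overflow 7)
  22÷2 = 11 each, +1 to first 0
Round 3: Ashgrove=22 Greywater=32 → close Greywater (overflow 18)
  32÷1 = 32 each, +1 to first 0

Closure order: Hollowpine, Elkhorn, Greywater
Last habitat: Ashgrove with 54 animals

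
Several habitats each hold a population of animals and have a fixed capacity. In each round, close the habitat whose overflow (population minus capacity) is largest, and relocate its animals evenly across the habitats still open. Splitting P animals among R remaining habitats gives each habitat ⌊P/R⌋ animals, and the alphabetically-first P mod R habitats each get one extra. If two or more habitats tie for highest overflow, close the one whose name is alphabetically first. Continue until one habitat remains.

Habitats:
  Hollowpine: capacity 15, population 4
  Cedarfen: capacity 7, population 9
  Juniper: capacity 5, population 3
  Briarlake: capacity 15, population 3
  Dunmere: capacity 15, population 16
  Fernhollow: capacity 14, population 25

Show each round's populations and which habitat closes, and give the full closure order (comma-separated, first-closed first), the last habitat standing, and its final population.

Round 1: Briarlake=3 Cedarfen=9 Dunmere=16 Fernhollow=25 Hollowpine=4 Juniper=3 → close Fernhollow (overflow 11)
  25÷5 = 5 each, +1 to first 0
Round 2: Briarlake=8 Cedarfen=14 Dunmere=21 Hollowpine=9 Juniper=8 → close Cedarfen (overflow 7)
  14÷4 = 3 each, +1 to first 2
Round 3: Briarlake=12 Dunmere=25 Hollowpine=12 Juniper=11 → close Dunmere (overflow 10)
  25÷3 = 8 each, +1 to first 1
Round 4: Briarlake=21 Hollowpine=20 Juniper=19 → close Juniper (overflow 14)
  19÷2 = 9 each, +1 to first 1
Round 5: Briarlake=31 Hollowpine=29 → close Briarlake (overflow 16)
  31÷1 = 31 each, +1 to first 0

Closure order: Fernhollow, Cedarfen, Dunmere, Juniper, Briarlake
Last habitat: Hollowpine with 60 animals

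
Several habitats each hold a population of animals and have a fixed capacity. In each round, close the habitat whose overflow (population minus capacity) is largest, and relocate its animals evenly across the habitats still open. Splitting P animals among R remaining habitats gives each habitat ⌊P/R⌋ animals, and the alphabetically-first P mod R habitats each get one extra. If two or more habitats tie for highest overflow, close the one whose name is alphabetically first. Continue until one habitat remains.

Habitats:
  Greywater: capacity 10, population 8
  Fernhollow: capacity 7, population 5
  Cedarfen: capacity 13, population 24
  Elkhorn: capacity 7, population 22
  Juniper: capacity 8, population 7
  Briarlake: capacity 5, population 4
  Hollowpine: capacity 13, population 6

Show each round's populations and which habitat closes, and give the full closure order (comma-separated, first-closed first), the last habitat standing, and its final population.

Closure order: Elkhorn, Cedarfen, Briarlake, Fernhollow, Greywater, Juniper
Last habitat: Hollowpine with 76 animals

Round 1: Briarlake=4 Cedarfen=24 Elkhorn=22 Fernhollow=5 Greywater=8 Hollowpine=6 Juniper=7 → close Elkhorn (overflow 15)
  22÷6 = 3 each, +1 to first 4
Round 2: Briarlake=8 Cedarfen=28 Fernhollow=9 Greywater=12 Hollowpine=9 Juniper=10 → close Cedarfen (overflow 15)
  28÷5 = 5 each, +1 to first 3
Round 3: Briarlake=14 Fernhollow=15 Greywater=18 Hollowpine=14 Juniper=15 → close Briarlake (overflow 9)
  14÷4 = 3 each, +1 to first 2
Round 4: Fernhollow=19 Greywater=22 Hollowpine=17 Juniper=18 → close Fernhollow (overflow 12)
  19÷3 = 6 each, +1 to first 1
Round 5: Greywater=29 Hollowpine=23 Juniper=24 → close Greywater (overflow 19)
  29÷2 = 14 each, +1 to first 1
Round 6: Hollowpine=38 Juniper=38 → close Juniper (overflow 30)
  38÷1 = 38 each, +1 to first 0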